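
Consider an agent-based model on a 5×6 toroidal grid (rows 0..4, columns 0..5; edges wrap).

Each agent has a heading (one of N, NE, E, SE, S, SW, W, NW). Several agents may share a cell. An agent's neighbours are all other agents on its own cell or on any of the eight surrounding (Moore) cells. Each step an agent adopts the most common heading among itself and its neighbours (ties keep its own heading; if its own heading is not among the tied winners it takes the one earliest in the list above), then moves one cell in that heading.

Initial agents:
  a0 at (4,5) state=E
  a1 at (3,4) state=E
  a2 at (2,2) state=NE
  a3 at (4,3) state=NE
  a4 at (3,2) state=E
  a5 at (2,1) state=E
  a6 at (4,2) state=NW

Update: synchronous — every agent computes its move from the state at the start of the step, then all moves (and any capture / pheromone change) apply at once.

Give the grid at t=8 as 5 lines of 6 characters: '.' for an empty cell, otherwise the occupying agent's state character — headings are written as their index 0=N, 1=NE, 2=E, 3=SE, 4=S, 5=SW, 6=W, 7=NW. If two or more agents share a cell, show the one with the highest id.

t=1: a0@(4,0):E a1@(3,5):E a2@(2,3):E a3@(4,4):E a4@(3,3):E a5@(2,2):E a6@(3,1):NW
t=2: a0@(4,1):E a1@(3,0):E a2@(2,4):E a3@(4,5):E a4@(3,4):E a5@(2,3):E a6@(3,2):E
t=3: a0@(4,2):E a1@(3,1):E a2@(2,5):E a3@(4,0):E a4@(3,5):E a5@(2,4):E a6@(3,3):E
t=4: a0@(4,3):E a1@(3,2):E a2@(2,0):E a3@(4,1):E a4@(3,0):E a5@(2,5):E a6@(3,4):E
t=5: a0@(4,4):E a1@(3,3):E a2@(2,1):E a3@(4,2):E a4@(3,1):E a5@(2,0):E a6@(3,5):E
t=6: a0@(4,5):E a1@(3,4):E a2@(2,2):E a3@(4,3):E a4@(3,2):E a5@(2,1):E a6@(3,0):E
t=7: a0@(4,0):E a1@(3,5):E a2@(2,3):E a3@(4,4):E a4@(3,3):E a5@(2,2):E a6@(3,1):E
t=8: a0@(4,1):E a1@(3,0):E a2@(2,4):E a3@(4,5):E a4@(3,4):E a5@(2,3):E a6@(3,2):E

......
......
...22.
2.2.2.
.2...2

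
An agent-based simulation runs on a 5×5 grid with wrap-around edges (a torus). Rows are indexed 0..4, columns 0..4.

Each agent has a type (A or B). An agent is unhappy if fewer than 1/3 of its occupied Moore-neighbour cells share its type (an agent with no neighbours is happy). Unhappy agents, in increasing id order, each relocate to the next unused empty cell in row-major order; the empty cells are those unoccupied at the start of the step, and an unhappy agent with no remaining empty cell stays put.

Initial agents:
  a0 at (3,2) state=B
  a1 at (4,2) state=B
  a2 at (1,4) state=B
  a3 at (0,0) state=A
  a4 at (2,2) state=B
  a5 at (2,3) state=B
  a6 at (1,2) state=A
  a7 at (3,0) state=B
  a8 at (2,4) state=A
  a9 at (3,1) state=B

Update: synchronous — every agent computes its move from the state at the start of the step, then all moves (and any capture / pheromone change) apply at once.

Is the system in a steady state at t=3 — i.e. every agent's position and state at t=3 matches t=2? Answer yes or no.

yes

t=1: a0@(3,2):B a1@(4,2):B a2@(1,4):B a3@(0,1):A a4@(2,2):B a5@(2,3):B a6@(0,2):A a7@(3,0):B a8@(0,3):A a9@(3,1):B
t=2: (unchanged — steady state)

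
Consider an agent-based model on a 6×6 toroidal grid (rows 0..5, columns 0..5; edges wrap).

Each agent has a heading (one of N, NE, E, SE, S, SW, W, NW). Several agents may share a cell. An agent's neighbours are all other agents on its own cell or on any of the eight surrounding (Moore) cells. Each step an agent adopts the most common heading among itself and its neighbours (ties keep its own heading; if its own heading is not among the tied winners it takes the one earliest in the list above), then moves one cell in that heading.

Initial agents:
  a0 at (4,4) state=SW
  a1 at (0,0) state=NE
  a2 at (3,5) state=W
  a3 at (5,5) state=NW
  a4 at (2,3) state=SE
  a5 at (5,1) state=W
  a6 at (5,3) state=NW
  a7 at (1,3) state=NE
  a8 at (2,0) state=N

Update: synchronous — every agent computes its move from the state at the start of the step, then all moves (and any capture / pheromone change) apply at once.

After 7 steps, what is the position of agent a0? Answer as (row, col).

(3, 3)

t=1: a0@(3,3):NW a1@(5,1):NE a2@(3,4):W a3@(4,4):NW a4@(3,4):SE a5@(5,0):W a6@(4,2):NW a7@(0,4):NE a8@(1,0):N
t=2: a0@(2,2):NW a1@(4,2):NE a2@(2,3):NW a3@(3,3):NW a4@(2,3):NW a5@(5,5):W a6@(3,1):NW a7@(5,5):NE a8@(0,0):N
t=3: a0@(1,1):NW a1@(3,1):NW a2@(1,2):NW a3@(2,2):NW a4@(1,2):NW a5@(5,4):W a6@(2,0):NW a7@(4,0):NE a8@(5,0):N
t=4: a0@(0,0):NW a1@(2,0):NW a2@(0,1):NW a3@(1,1):NW a4@(0,1):NW a5@(5,3):W a6@(1,5):NW a7@(3,1):NE a8@(4,0):N
t=5: a0@(5,5):NW a1@(1,5):NW a2@(5,0):NW a3@(0,0):NW a4@(5,0):NW a5@(5,2):W a6@(0,4):NW a7@(2,2):NE a8@(3,0):N
t=6: a0@(4,4):NW a1@(0,4):NW a2@(4,5):NW a3@(5,5):NW a4@(4,5):NW a5@(5,1):W a6@(5,3):NW a7@(1,3):NE a8@(2,0):N
t=7: a0@(3,3):NW a1@(5,3):NW a2@(3,4):NW a3@(4,4):NW a4@(3,4):NW a5@(5,0):W a6@(4,2):NW a7@(0,4):NE a8@(1,0):N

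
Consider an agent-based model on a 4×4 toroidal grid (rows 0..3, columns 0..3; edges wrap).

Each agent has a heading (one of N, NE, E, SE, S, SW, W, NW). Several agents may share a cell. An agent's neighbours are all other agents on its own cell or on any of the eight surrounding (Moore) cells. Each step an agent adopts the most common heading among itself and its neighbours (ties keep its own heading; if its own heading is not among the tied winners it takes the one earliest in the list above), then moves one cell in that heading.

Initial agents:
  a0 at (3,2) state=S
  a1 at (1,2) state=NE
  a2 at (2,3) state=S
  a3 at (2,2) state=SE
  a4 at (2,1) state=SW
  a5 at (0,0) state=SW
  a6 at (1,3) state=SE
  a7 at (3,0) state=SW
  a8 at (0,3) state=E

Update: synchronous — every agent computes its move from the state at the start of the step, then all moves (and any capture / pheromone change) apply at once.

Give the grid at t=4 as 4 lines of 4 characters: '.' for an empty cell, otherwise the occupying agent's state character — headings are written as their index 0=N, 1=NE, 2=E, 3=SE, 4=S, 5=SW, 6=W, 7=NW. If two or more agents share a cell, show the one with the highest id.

t=1: a0@(0,2):S a1@(2,3):SE a2@(3,3):S a3@(3,3):SE a4@(3,0):SW a5@(1,3):SW a6@(2,0):SE a7@(0,3):SW a8@(1,2):SW
t=2: a0@(1,1):SW a1@(3,0):SE a2@(0,0):SE a3@(0,0):SE a4@(0,1):SE a5@(2,2):SW a6@(3,1):SE a7@(1,2):SW a8@(2,1):SW
t=3: a0@(2,0):SW a1@(0,1):SE a2@(1,1):SE a3@(1,1):SE a4@(1,2):SE a5@(3,1):SW a6@(0,2):SE a7@(2,1):SW a8@(3,0):SW
t=4: a0@(3,3):SW a1@(1,2):SE a2@(2,2):SE a3@(2,2):SE a4@(2,3):SE a5@(0,0):SW a6@(1,3):SE a7@(3,0):SW a8@(0,3):SW

5..5
..33
..33
5..5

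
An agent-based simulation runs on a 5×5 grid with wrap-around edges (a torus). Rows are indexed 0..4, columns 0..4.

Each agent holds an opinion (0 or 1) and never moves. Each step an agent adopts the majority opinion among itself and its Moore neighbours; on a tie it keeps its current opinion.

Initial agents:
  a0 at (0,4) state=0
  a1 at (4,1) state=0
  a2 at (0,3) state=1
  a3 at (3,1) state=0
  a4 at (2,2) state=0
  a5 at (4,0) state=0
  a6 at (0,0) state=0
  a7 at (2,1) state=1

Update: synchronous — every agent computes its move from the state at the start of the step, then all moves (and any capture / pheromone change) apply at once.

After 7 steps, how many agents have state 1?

1

t=1: a0@(0,4):0 a1@(4,1):0 a2@(0,3):1 a3@(3,1):0 a4@(2,2):0 a5@(4,0):0 a6@(0,0):0 a7@(2,1):0
t=2: (unchanged — steady state)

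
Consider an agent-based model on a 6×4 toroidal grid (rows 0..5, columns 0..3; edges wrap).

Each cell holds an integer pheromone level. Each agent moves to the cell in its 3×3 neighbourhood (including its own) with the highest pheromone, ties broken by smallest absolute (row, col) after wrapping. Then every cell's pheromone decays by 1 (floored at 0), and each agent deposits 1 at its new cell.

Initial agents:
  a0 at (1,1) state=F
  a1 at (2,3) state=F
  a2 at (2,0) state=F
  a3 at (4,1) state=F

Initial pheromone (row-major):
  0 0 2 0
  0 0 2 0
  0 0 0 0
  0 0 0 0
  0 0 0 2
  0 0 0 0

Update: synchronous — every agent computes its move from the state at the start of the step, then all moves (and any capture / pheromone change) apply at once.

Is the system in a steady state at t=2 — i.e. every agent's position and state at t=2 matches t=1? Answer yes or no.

no

t=1: a0@(0,2) a1@(1,2) a2@(1,0) a3@(3,0) | pheromone: 0 0 2 0 / 1 0 2 0 / 0 0 0 0 / 1 0 0 0 / 0 0 0 1 / 0 0 0 0
t=2: a0@(0,2) a1@(0,2) a2@(1,0) a3@(3,0) | pheromone: 0 0 3 0 / 1 0 1 0 / 0 0 0 0 / 1 0 0 0 / 0 0 0 0 / 0 0 0 0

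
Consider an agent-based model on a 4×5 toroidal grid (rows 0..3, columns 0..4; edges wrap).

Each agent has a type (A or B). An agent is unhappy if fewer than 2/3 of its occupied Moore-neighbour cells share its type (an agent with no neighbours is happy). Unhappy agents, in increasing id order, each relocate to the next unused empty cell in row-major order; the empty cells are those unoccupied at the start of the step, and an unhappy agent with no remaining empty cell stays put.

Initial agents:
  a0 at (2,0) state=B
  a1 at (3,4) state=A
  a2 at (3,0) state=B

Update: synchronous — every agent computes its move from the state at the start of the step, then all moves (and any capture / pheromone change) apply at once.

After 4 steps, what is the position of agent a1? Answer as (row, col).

t=1: a0@(0,0):B a1@(0,1):A a2@(0,2):B
t=2: a0@(0,3):B a1@(0,4):A a2@(1,0):B
t=3: a0@(0,0):B a1@(0,1):A a2@(0,2):B
t=4: a0@(0,3):B a1@(0,4):A a2@(1,0):B

(0, 4)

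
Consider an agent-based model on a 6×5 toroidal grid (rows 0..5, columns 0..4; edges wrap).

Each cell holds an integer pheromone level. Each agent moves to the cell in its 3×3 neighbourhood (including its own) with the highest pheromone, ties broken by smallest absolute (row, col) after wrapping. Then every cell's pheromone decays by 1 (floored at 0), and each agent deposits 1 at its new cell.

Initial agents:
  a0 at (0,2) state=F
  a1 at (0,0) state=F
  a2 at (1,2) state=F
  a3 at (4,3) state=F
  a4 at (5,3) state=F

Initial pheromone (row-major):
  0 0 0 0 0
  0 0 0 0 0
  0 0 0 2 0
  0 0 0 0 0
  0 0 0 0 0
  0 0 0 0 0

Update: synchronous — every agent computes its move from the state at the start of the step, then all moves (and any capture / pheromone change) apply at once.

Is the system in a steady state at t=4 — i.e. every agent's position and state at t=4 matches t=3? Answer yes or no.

t=1: a0@(0,1) a1@(0,0) a2@(2,3) a3@(3,2) a4@(0,2) | pheromone: 1 1 1 0 0 / 0 0 0 0 0 / 0 0 0 2 0 / 0 0 1 0 0 / 0 0 0 0 0 / 0 0 0 0 0
t=2: a0@(0,0) a1@(0,0) a2@(2,3) a3@(2,3) a4@(0,1) | pheromone: 2 1 0 0 0 / 0 0 0 0 0 / 0 0 0 3 0 / 0 0 0 0 0 / 0 0 0 0 0 / 0 0 0 0 0
t=3: a0@(0,0) a1@(0,0) a2@(2,3) a3@(2,3) a4@(0,0) | pheromone: 4 0 0 0 0 / 0 0 0 0 0 / 0 0 0 4 0 / 0 0 0 0 0 / 0 0 0 0 0 / 0 0 0 0 0
t=4: a0@(0,0) a1@(0,0) a2@(2,3) a3@(2,3) a4@(0,0) | pheromone: 6 0 0 0 0 / 0 0 0 0 0 / 0 0 0 5 0 / 0 0 0 0 0 / 0 0 0 0 0 / 0 0 0 0 0

yes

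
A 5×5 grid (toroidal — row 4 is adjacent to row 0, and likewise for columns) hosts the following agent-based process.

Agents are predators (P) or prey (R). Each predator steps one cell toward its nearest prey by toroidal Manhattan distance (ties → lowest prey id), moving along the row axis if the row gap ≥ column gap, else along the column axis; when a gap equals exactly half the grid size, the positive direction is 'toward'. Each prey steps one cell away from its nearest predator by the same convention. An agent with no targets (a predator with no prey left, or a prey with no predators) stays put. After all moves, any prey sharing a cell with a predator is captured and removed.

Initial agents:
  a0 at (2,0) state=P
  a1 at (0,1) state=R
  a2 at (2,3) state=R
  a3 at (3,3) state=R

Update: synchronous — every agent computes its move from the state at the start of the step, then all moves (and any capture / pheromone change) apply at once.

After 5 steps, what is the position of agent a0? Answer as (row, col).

t=1: a0@(2,4):P a1@(4,1):R a2@(2,2):R a3@(3,2):R
t=2: a0@(2,3):P a1@(0,1):R a2@(2,1):R a3@(3,1):R
t=3: a0@(2,2):P a1@(4,1):R a2@(2,0):R a3@(3,0):R
t=4: a0@(2,1):P a1@(0,1):R a2@(2,4):R a3@(3,4):R
t=5: a0@(1,1):P a1@(4,1):R a2@(2,3):R a3@(3,3):R

(1, 1)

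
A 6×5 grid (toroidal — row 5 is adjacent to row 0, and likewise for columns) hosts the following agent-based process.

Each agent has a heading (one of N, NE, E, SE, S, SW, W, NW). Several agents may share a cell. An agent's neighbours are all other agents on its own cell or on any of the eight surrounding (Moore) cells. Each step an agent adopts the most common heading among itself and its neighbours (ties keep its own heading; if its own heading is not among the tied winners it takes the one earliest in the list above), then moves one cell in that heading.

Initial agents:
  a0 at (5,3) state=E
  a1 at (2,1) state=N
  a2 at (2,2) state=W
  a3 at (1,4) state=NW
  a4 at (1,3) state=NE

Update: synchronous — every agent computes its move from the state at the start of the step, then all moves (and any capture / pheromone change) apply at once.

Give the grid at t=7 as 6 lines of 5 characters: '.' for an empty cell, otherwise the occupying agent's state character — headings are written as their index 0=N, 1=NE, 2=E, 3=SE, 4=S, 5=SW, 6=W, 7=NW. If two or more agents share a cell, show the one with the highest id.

1.7..
.0...
6....
.....
.....
2....

t=1: a0@(5,4):E a1@(1,1):N a2@(2,1):W a3@(0,3):NW a4@(0,4):NE
t=2: a0@(5,0):E a1@(0,1):N a2@(2,0):W a3@(5,2):NW a4@(5,0):NE
t=3: a0@(5,1):E a1@(5,1):N a2@(2,4):W a3@(4,1):NW a4@(4,1):NE
t=4: a0@(5,2):E a1@(4,1):N a2@(2,3):W a3@(3,0):NW a4@(3,2):NE
t=5: a0@(5,3):E a1@(3,1):N a2@(2,2):W a3@(2,4):NW a4@(2,3):NE
t=6: a0@(5,4):E a1@(2,1):N a2@(2,1):W a3@(1,3):NW a4@(1,4):NE
t=7: a0@(5,0):E a1@(1,1):N a2@(2,0):W a3@(0,2):NW a4@(0,0):NE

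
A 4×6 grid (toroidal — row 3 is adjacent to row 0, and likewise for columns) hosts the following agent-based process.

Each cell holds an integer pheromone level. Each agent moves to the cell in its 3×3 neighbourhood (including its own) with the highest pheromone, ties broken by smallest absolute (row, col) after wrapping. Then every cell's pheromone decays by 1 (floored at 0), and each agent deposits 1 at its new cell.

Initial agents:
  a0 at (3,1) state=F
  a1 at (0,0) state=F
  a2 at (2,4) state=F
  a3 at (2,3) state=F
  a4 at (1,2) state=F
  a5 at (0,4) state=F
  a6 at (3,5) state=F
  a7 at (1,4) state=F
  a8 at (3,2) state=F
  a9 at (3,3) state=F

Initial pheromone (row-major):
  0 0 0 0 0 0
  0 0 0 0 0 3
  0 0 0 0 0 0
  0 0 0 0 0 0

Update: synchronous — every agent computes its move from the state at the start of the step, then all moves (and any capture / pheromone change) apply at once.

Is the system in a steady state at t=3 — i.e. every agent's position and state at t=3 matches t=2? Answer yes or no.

t=1: a0@(0,0) a1@(1,5) a2@(1,5) a3@(1,2) a4@(0,1) a5@(1,5) a6@(0,0) a7@(1,5) a8@(0,1) a9@(0,2) | pheromone: 2 2 1 0 0 0 / 0 0 1 0 0 6 / 0 0 0 0 0 0 / 0 0 0 0 0 0
t=2: a0@(1,5) a1@(1,5) a2@(1,5) a3@(0,1) a4@(0,0) a5@(1,5) a6@(1,5) a7@(1,5) a8@(0,0) a9@(0,1) | pheromone: 3 3 0 0 0 0 / 0 0 0 0 0 11 / 0 0 0 0 0 0 / 0 0 0 0 0 0
t=3: a0@(1,5) a1@(1,5) a2@(1,5) a3@(0,0) a4@(1,5) a5@(1,5) a6@(1,5) a7@(1,5) a8@(1,5) a9@(0,0) | pheromone: 4 2 0 0 0 0 / 0 0 0 0 0 18 / 0 0 0 0 0 0 / 0 0 0 0 0 0

no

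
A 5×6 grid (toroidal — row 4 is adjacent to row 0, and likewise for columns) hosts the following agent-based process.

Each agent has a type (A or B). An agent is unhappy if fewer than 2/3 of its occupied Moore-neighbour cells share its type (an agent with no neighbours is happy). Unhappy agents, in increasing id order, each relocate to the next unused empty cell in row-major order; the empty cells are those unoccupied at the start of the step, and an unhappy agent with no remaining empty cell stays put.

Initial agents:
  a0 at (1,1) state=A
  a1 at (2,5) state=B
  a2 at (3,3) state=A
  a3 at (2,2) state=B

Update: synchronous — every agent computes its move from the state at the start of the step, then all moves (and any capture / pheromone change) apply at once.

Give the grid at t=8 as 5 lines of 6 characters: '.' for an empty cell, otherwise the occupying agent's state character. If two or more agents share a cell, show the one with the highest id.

t=1: a0@(0,0):A a1@(2,5):B a2@(0,1):A a3@(0,2):B
t=2: a0@(0,0):A a1@(2,5):B a2@(0,3):A a3@(0,4):B
t=3: a0@(0,0):A a1@(2,5):B a2@(0,1):A a3@(0,2):B
t=4: a0@(0,0):A a1@(2,5):B a2@(0,3):A a3@(0,4):B
t=5: a0@(0,0):A a1@(2,5):B a2@(0,1):A a3@(0,2):B
t=6: a0@(0,0):A a1@(2,5):B a2@(0,3):A a3@(0,4):B
t=7: a0@(0,0):A a1@(2,5):B a2@(0,1):A a3@(0,2):B
t=8: a0@(0,0):A a1@(2,5):B a2@(0,3):A a3@(0,4):B

A..AB.
......
.....B
......
......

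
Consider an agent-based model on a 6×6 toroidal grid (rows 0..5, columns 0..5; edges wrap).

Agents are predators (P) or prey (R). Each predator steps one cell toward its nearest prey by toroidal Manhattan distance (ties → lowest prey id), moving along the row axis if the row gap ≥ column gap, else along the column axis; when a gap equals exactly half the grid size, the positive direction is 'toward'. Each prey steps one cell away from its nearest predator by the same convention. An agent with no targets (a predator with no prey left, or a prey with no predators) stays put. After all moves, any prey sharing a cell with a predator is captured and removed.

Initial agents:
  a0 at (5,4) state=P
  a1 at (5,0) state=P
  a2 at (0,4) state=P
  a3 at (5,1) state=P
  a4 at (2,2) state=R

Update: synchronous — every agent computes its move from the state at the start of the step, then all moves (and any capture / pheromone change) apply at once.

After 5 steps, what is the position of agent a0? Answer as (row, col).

t=1: a0@(0,4):P a1@(0,0):P a2@(1,4):P a3@(0,1):P a4@(3,2):R
t=2: a0@(1,4):P a1@(1,0):P a2@(2,4):P a3@(1,1):P a4@(4,2):R
t=3: a0@(2,4):P a1@(2,0):P a2@(3,4):P a3@(2,1):P a4@(5,2):R
t=4: a0@(3,4):P a1@(3,0):P a2@(4,4):P a3@(3,1):P a4@(0,2):R
t=5: a0@(4,4):P a1@(4,0):P a2@(5,4):P a3@(4,1):P a4@(1,2):R

(4, 4)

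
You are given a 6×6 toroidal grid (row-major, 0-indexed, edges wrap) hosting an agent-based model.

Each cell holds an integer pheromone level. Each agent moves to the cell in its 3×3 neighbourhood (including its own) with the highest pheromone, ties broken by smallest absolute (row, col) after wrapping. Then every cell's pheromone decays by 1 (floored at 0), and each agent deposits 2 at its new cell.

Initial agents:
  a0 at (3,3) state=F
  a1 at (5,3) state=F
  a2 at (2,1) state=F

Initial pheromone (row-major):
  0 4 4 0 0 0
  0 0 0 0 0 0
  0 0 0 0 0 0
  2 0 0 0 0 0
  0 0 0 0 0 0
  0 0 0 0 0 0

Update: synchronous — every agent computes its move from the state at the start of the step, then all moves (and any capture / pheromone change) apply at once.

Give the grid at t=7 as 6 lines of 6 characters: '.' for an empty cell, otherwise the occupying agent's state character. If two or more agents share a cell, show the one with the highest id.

..F...
......
..F...
F.....
......
......

t=1: a0@(2,2) a1@(0,2) a2@(3,0) | pheromone: 0 3 5 0 0 0 / 0 0 0 0 0 0 / 0 0 2 0 0 0 / 3 0 0 0 0 0 / 0 0 0 0 0 0 / 0 0 0 0 0 0
t=2: a0@(2,2) a1@(0,2) a2@(3,0) | pheromone: 0 2 6 0 0 0 / 0 0 0 0 0 0 / 0 0 3 0 0 0 / 4 0 0 0 0 0 / 0 0 0 0 0 0 / 0 0 0 0 0 0
t=3: a0@(2,2) a1@(0,2) a2@(3,0) | pheromone: 0 1 7 0 0 0 / 0 0 0 0 0 0 / 0 0 4 0 0 0 / 5 0 0 0 0 0 / 0 0 0 0 0 0 / 0 0 0 0 0 0
t=4: a0@(2,2) a1@(0,2) a2@(3,0) | pheromone: 0 0 8 0 0 0 / 0 0 0 0 0 0 / 0 0 5 0 0 0 / 6 0 0 0 0 0 / 0 0 0 0 0 0 / 0 0 0 0 0 0
t=5: a0@(2,2) a1@(0,2) a2@(3,0) | pheromone: 0 0 9 0 0 0 / 0 0 0 0 0 0 / 0 0 6 0 0 0 / 7 0 0 0 0 0 / 0 0 0 0 0 0 / 0 0 0 0 0 0
t=6: a0@(2,2) a1@(0,2) a2@(3,0) | pheromone: 0 0 10 0 0 0 / 0 0 0 0 0 0 / 0 0 7 0 0 0 / 8 0 0 0 0 0 / 0 0 0 0 0 0 / 0 0 0 0 0 0
t=7: a0@(2,2) a1@(0,2) a2@(3,0) | pheromone: 0 0 11 0 0 0 / 0 0 0 0 0 0 / 0 0 8 0 0 0 / 9 0 0 0 0 0 / 0 0 0 0 0 0 / 0 0 0 0 0 0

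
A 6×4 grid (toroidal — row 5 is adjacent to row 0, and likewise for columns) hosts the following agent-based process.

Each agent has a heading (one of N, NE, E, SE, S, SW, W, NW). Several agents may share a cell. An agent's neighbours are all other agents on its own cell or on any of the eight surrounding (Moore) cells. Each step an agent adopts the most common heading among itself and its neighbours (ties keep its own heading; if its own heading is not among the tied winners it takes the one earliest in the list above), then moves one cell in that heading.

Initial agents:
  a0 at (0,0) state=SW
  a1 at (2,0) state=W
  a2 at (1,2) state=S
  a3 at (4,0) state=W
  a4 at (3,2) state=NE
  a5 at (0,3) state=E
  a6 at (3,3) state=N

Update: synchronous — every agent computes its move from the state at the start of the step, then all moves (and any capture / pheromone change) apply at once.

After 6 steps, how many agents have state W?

t=1: a0@(1,3):SW a1@(2,3):W a2@(2,2):S a3@(4,3):W a4@(2,3):NE a5@(0,0):E a6@(3,2):W
t=2: a0@(2,2):SW a1@(2,2):W a2@(2,1):W a3@(4,2):W a4@(2,2):W a5@(0,1):E a6@(3,1):W
t=3: a0@(2,1):W a1@(2,1):W a2@(2,0):W a3@(4,1):W a4@(2,1):W a5@(0,2):E a6@(3,0):W
t=4: a0@(2,0):W a1@(2,0):W a2@(2,3):W a3@(4,0):W a4@(2,0):W a5@(0,3):E a6@(3,3):W
t=5: a0@(2,3):W a1@(2,3):W a2@(2,2):W a3@(4,3):W a4@(2,3):W a5@(0,0):E a6@(3,2):W
t=6: a0@(2,2):W a1@(2,2):W a2@(2,1):W a3@(4,2):W a4@(2,2):W a5@(0,1):E a6@(3,1):W

6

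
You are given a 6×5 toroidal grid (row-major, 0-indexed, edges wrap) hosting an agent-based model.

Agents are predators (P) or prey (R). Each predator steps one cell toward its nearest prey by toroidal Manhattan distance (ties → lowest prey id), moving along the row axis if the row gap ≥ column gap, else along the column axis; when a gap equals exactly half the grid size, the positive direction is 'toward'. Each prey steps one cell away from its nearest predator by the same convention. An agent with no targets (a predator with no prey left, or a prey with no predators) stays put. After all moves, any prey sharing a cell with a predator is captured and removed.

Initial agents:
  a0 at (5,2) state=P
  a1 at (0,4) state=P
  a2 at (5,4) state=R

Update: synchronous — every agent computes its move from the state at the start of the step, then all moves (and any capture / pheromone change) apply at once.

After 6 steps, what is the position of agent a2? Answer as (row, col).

(5, 4)

t=1: a0@(5,3):P a1@(5,4):P a2@(4,4):R
t=2: a0@(4,3):P a1@(4,4):P a2@(3,4):R
t=3: a0@(3,3):P a1@(3,4):P a2@(2,4):R
t=4: a0@(2,3):P a1@(2,4):P a2@(1,4):R
t=5: a0@(1,3):P a1@(1,4):P a2@(0,4):R
t=6: a0@(0,3):P a1@(0,4):P a2@(5,4):R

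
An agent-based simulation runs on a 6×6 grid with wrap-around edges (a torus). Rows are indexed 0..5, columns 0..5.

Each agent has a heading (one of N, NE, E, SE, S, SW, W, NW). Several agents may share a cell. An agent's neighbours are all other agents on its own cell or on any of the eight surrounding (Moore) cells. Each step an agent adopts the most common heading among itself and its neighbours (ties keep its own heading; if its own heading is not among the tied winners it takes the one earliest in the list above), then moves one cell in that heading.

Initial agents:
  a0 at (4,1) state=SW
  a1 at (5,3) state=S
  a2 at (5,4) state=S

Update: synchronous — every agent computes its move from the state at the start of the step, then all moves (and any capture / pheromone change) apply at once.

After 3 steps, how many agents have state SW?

1

t=1: a0@(5,0):SW a1@(0,3):S a2@(0,4):S
t=2: a0@(0,5):SW a1@(1,3):S a2@(1,4):S
t=3: a0@(1,4):SW a1@(2,3):S a2@(2,4):S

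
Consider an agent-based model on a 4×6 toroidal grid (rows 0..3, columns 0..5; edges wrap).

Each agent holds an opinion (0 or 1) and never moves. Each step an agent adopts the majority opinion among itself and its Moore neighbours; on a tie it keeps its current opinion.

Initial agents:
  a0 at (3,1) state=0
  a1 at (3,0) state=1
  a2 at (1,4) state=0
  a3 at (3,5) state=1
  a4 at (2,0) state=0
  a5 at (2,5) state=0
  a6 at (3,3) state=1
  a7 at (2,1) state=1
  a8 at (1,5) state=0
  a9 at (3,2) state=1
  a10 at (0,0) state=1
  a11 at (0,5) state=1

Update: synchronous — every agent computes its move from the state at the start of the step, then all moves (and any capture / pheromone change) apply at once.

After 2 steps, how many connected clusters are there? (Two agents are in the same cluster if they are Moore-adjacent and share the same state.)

2

t=1: a0@(3,1):1 a1@(3,0):1 a2@(1,4):0 a3@(3,5):1 a4@(2,0):0 a5@(2,5):0 a6@(3,3):1 a7@(2,1):1 a8@(1,5):0 a9@(3,2):1 a10@(0,0):1 a11@(0,5):1
t=2: a0@(3,1):1 a1@(3,0):1 a2@(1,4):0 a3@(3,5):1 a4@(2,0):1 a5@(2,5):0 a6@(3,3):1 a7@(2,1):1 a8@(1,5):0 a9@(3,2):1 a10@(0,0):1 a11@(0,5):1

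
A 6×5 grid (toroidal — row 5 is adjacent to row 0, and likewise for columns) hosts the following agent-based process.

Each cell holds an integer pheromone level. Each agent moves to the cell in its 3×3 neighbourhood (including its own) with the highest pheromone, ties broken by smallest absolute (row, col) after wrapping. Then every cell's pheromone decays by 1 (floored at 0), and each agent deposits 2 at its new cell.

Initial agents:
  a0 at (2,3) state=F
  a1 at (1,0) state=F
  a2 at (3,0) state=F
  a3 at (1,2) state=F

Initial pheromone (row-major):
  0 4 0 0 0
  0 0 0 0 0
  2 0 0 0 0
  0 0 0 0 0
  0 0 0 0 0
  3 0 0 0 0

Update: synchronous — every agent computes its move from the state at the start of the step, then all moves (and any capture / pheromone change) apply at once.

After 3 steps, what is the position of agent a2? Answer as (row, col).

t=1: a0@(1,2) a1@(0,1) a2@(2,0) a3@(0,1) | pheromone: 0 7 0 0 0 / 0 0 2 0 0 / 3 0 0 0 0 / 0 0 0 0 0 / 0 0 0 0 0 / 2 0 0 0 0
t=2: a0@(0,1) a1@(0,1) a2@(2,0) a3@(0,1) | pheromone: 0 12 0 0 0 / 0 0 1 0 0 / 4 0 0 0 0 / 0 0 0 0 0 / 0 0 0 0 0 / 1 0 0 0 0
t=3: a0@(0,1) a1@(0,1) a2@(2,0) a3@(0,1) | pheromone: 0 17 0 0 0 / 0 0 0 0 0 / 5 0 0 0 0 / 0 0 0 0 0 / 0 0 0 0 0 / 0 0 0 0 0

(2, 0)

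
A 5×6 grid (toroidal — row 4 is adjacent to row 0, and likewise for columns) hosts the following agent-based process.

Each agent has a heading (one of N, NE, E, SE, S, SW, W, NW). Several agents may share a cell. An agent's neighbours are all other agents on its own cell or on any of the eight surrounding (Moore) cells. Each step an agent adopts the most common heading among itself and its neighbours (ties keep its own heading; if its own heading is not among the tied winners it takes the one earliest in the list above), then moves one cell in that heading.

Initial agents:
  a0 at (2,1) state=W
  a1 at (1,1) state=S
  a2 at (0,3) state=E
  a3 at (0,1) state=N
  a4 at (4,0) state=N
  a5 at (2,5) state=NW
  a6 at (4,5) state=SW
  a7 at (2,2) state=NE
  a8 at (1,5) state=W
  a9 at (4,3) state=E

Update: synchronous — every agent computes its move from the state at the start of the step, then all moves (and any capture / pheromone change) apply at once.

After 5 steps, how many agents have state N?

t=1: a0@(2,0):W a1@(2,1):S a2@(0,4):E a3@(4,1):N a4@(3,0):N a5@(1,4):NW a6@(0,4):SW a7@(1,3):NE a8@(1,4):W a9@(4,4):E
t=2: a0@(2,5):W a1@(3,1):S a2@(0,5):E a3@(3,1):N a4@(2,0):N a5@(0,3):NW a6@(0,5):E a7@(0,4):NE a8@(1,3):W a9@(4,5):E
t=3: a0@(2,4):W a1@(2,1):N a2@(0,0):E a3@(2,1):N a4@(1,0):N a5@(4,2):NW a6@(0,0):E a7@(0,5):E a8@(1,2):W a9@(4,0):E
t=4: a0@(2,3):W a1@(1,1):N a2@(0,1):E a3@(1,1):N a4@(0,0):N a5@(3,1):NW a6@(0,1):E a7@(0,0):E a8@(0,2):N a9@(4,1):E
t=5: a0@(2,2):W a1@(0,1):N a2@(0,2):E a3@(0,1):N a4@(0,1):E a5@(2,0):NW a6@(0,2):E a7@(0,1):E a8@(4,2):N a9@(4,2):E

3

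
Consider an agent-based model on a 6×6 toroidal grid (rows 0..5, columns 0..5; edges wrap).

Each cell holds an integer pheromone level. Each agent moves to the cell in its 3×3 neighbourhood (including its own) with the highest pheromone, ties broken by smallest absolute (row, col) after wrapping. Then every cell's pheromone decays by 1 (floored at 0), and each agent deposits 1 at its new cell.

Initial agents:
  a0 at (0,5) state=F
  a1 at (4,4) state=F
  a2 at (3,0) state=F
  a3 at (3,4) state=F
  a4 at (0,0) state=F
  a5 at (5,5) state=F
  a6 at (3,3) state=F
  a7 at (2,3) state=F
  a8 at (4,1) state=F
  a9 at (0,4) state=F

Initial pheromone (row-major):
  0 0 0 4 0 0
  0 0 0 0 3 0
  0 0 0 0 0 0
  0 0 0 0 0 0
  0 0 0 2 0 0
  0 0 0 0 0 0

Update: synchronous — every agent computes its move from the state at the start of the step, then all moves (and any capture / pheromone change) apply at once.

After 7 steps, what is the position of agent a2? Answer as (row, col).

t=1: a0@(1,4) a1@(4,3) a2@(2,0) a3@(4,3) a4@(0,0) a5@(0,0) a6@(4,3) a7@(1,4) a8@(3,0) a9@(0,3) | pheromone: 2 0 0 4 0 0 / 0 0 0 0 4 0 / 1 0 0 0 0 0 / 1 0 0 0 0 0 / 0 0 0 4 0 0 / 0 0 0 0 0 0
t=2: a0@(0,3) a1@(4,3) a2@(2,0) a3@(4,3) a4@(0,0) a5@(0,0) a6@(4,3) a7@(0,3) a8@(2,0) a9@(0,3) | pheromone: 3 0 0 6 0 0 / 0 0 0 0 3 0 / 2 0 0 0 0 0 / 0 0 0 0 0 0 / 0 0 0 6 0 0 / 0 0 0 0 0 0
t=3: a0@(0,3) a1@(4,3) a2@(2,0) a3@(4,3) a4@(0,0) a5@(0,0) a6@(4,3) a7@(0,3) a8@(2,0) a9@(0,3) | pheromone: 4 0 0 8 0 0 / 0 0 0 0 2 0 / 3 0 0 0 0 0 / 0 0 0 0 0 0 / 0 0 0 8 0 0 / 0 0 0 0 0 0
t=4: a0@(0,3) a1@(4,3) a2@(2,0) a3@(4,3) a4@(0,0) a5@(0,0) a6@(4,3) a7@(0,3) a8@(2,0) a9@(0,3) | pheromone: 5 0 0 10 0 0 / 0 0 0 0 1 0 / 4 0 0 0 0 0 / 0 0 0 0 0 0 / 0 0 0 10 0 0 / 0 0 0 0 0 0
t=5: a0@(0,3) a1@(4,3) a2@(2,0) a3@(4,3) a4@(0,0) a5@(0,0) a6@(4,3) a7@(0,3) a8@(2,0) a9@(0,3) | pheromone: 6 0 0 12 0 0 / 0 0 0 0 0 0 / 5 0 0 0 0 0 / 0 0 0 0 0 0 / 0 0 0 12 0 0 / 0 0 0 0 0 0
t=6: a0@(0,3) a1@(4,3) a2@(2,0) a3@(4,3) a4@(0,0) a5@(0,0) a6@(4,3) a7@(0,3) a8@(2,0) a9@(0,3) | pheromone: 7 0 0 14 0 0 / 0 0 0 0 0 0 / 6 0 0 0 0 0 / 0 0 0 0 0 0 / 0 0 0 14 0 0 / 0 0 0 0 0 0
t=7: a0@(0,3) a1@(4,3) a2@(2,0) a3@(4,3) a4@(0,0) a5@(0,0) a6@(4,3) a7@(0,3) a8@(2,0) a9@(0,3) | pheromone: 8 0 0 16 0 0 / 0 0 0 0 0 0 / 7 0 0 0 0 0 / 0 0 0 0 0 0 / 0 0 0 16 0 0 / 0 0 0 0 0 0

(2, 0)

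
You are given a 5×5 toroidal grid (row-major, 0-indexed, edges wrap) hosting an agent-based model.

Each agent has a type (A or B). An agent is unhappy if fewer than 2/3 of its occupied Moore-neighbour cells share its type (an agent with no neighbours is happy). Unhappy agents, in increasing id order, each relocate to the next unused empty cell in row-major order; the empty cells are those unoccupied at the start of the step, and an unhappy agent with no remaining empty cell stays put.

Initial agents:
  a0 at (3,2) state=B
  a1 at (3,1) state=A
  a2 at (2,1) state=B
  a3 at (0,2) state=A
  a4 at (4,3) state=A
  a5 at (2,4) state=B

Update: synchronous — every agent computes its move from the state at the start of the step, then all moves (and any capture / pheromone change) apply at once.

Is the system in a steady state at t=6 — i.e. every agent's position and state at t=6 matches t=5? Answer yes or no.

t=1: a0@(0,0):B a1@(0,1):A a2@(0,3):B a3@(0,2):A a4@(0,4):A a5@(2,4):B
t=2: a0@(1,0):B a1@(1,1):A a2@(1,2):B a3@(1,3):A a4@(1,4):A a5@(2,4):B
t=3: a0@(0,0):B a1@(0,1):A a2@(0,2):B a3@(0,3):A a4@(0,4):A a5@(2,0):B
t=4: a0@(1,0):B a1@(1,1):A a2@(1,2):B a3@(1,3):A a4@(1,4):A a5@(2,0):B
t=5: a0@(0,0):B a1@(0,1):A a2@(0,2):B a3@(0,3):A a4@(0,4):A a5@(2,1):B
t=6: a0@(1,0):B a1@(1,1):A a2@(1,2):B a3@(1,3):A a4@(1,4):A a5@(2,1):B

no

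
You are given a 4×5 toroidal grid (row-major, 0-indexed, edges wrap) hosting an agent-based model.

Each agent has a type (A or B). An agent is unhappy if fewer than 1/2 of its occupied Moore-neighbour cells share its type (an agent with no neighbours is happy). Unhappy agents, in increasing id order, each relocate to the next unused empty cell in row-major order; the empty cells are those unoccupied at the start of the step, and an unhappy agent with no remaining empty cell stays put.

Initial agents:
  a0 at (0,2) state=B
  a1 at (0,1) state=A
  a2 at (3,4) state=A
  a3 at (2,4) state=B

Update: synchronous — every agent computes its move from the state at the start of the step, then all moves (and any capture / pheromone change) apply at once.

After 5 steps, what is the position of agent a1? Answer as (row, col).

t=1: a0@(0,0):B a1@(0,3):A a2@(0,4):A a3@(1,0):B
t=2: a0@(0,0):B a1@(0,3):A a2@(0,1):A a3@(1,0):B
t=3: a0@(0,0):B a1@(0,3):A a2@(0,2):A a3@(1,0):B
t=4: (unchanged — steady state)

(0, 3)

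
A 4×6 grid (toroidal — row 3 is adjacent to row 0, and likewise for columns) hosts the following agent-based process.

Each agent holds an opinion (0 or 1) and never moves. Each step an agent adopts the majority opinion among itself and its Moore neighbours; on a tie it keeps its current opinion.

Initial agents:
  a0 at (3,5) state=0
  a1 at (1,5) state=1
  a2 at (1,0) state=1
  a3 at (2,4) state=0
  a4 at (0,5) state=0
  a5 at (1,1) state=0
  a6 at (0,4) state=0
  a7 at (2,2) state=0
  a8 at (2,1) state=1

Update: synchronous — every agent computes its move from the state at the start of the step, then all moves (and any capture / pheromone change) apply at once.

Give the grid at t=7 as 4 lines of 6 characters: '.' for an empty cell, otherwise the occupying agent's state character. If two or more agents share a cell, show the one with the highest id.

....00
00...0
.00.0.
.....0

t=1: a0@(3,5):0 a1@(1,5):0 a2@(1,0):1 a3@(2,4):0 a4@(0,5):0 a5@(1,1):0 a6@(0,4):0 a7@(2,2):0 a8@(2,1):1
t=2: a0@(3,5):0 a1@(1,5):0 a2@(1,0):0 a3@(2,4):0 a4@(0,5):0 a5@(1,1):0 a6@(0,4):0 a7@(2,2):0 a8@(2,1):1
t=3: a0@(3,5):0 a1@(1,5):0 a2@(1,0):0 a3@(2,4):0 a4@(0,5):0 a5@(1,1):0 a6@(0,4):0 a7@(2,2):0 a8@(2,1):0
t=4: (unchanged — steady state)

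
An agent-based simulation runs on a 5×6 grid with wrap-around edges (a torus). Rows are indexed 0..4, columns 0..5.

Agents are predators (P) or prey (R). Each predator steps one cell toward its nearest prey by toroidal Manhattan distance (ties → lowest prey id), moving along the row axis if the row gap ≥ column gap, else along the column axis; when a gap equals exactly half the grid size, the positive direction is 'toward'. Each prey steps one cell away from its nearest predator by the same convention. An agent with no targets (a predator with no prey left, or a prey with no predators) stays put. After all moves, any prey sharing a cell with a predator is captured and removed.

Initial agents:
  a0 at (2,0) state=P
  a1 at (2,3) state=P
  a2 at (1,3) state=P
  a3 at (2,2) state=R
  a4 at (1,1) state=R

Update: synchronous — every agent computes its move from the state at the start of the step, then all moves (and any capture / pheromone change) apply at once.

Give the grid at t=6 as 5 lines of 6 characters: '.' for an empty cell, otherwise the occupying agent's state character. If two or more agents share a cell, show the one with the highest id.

t=1: a0@(2,1):P a1@(2,2):P a2@(2,3):P a4@(0,1):R
t=2: a0@(1,1):P a1@(1,2):P a2@(1,3):P a4@(4,1):R
t=3: a0@(0,1):P a1@(0,2):P a2@(0,3):P a4@(3,1):R
t=4: a0@(4,1):P a1@(4,2):P a2@(4,3):P a4@(2,1):R
t=5: a0@(3,1):P a1@(3,2):P a2@(3,3):P a4@(1,1):R
t=6: a0@(2,1):P a1@(2,2):P a2@(2,3):P a4@(0,1):R

.R....
......
.PPP..
......
......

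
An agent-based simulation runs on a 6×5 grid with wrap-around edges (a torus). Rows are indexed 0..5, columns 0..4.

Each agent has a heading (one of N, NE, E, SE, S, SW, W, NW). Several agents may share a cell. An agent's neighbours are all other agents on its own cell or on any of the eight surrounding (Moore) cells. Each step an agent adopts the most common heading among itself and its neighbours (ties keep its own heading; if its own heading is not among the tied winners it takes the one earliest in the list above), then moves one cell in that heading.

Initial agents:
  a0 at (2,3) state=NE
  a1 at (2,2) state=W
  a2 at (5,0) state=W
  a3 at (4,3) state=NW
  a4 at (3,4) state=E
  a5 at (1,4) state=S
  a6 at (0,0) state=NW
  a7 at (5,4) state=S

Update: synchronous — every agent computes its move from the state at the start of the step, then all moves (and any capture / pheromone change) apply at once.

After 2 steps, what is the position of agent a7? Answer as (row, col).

t=1: a0@(1,4):NE a1@(2,1):W a2@(5,4):W a3@(3,2):NW a4@(3,0):E a5@(2,4):S a6@(1,0):S a7@(4,3):NW
t=2: a0@(2,4):S a1@(2,0):W a2@(5,3):W a3@(2,1):NW a4@(3,1):E a5@(3,4):S a6@(2,0):S a7@(3,2):NW

(3, 2)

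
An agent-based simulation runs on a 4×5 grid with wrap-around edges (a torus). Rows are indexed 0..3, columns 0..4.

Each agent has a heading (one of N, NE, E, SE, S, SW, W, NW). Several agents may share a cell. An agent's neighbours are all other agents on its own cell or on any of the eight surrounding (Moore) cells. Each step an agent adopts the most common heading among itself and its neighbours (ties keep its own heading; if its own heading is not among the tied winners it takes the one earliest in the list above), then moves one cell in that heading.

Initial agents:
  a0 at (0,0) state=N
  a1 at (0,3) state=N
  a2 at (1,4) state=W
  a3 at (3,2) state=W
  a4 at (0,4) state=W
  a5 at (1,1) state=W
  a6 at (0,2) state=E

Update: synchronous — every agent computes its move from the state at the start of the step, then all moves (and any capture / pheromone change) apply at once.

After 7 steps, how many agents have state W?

t=1: a0@(0,4):W a1@(0,2):W a2@(1,3):W a3@(3,1):W a4@(0,3):W a5@(1,0):W a6@(0,1):W
t=2: a0@(0,3):W a1@(0,1):W a2@(1,2):W a3@(3,0):W a4@(0,2):W a5@(1,4):W a6@(0,0):W
t=3: a0@(0,2):W a1@(0,0):W a2@(1,1):W a3@(3,4):W a4@(0,1):W a5@(1,3):W a6@(0,4):W
t=4: a0@(0,1):W a1@(0,4):W a2@(1,0):W a3@(3,3):W a4@(0,0):W a5@(1,2):W a6@(0,3):W
t=5: a0@(0,0):W a1@(0,3):W a2@(1,4):W a3@(3,2):W a4@(0,4):W a5@(1,1):W a6@(0,2):W
t=6: a0@(0,4):W a1@(0,2):W a2@(1,3):W a3@(3,1):W a4@(0,3):W a5@(1,0):W a6@(0,1):W
t=7: a0@(0,3):W a1@(0,1):W a2@(1,2):W a3@(3,0):W a4@(0,2):W a5@(1,4):W a6@(0,0):W

7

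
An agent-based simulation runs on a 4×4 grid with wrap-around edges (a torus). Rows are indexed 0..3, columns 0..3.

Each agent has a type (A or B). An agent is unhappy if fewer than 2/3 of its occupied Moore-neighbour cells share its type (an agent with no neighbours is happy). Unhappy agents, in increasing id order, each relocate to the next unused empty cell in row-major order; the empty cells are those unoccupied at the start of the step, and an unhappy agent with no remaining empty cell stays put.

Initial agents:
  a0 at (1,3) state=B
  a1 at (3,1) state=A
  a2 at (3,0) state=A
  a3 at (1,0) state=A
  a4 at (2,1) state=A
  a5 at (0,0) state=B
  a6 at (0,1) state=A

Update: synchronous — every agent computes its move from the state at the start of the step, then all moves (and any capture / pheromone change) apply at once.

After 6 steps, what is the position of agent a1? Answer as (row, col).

t=1: a0@(0,2):B a1@(3,1):A a2@(3,0):A a3@(0,3):A a4@(2,1):A a5@(1,1):B a6@(0,1):A
t=2: a0@(0,0):B a1@(3,1):A a2@(3,0):A a3@(1,0):A a4@(2,1):A a5@(1,2):B a6@(1,3):A
t=3: a0@(0,1):B a1@(3,1):A a2@(3,0):A a3@(1,0):A a4@(2,1):A a5@(0,2):B a6@(0,3):A
t=4: a0@(0,0):B a1@(1,1):A a2@(3,0):A a3@(1,0):A a4@(2,1):A a5@(1,2):B a6@(0,3):A
t=5: a0@(0,1):B a1@(0,2):A a2@(3,0):A a3@(1,0):A a4@(2,1):A a5@(1,3):B a6@(2,0):A
t=6: a0@(0,0):B a1@(0,3):A a2@(3,0):A a3@(1,1):A a4@(2,1):A a5@(1,2):B a6@(2,0):A

(0, 3)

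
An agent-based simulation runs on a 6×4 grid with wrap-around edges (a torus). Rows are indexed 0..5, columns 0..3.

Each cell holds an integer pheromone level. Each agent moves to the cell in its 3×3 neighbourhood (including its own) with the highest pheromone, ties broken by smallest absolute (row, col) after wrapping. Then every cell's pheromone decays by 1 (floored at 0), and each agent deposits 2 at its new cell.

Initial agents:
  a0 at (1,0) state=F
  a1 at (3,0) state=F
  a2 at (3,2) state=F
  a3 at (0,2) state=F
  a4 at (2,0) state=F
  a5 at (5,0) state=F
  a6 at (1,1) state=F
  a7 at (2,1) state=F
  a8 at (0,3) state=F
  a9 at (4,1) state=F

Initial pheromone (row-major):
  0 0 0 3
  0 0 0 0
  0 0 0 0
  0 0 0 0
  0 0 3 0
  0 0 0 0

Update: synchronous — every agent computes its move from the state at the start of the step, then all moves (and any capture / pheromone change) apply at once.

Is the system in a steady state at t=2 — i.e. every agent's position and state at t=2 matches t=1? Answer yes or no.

t=1: a0@(0,3) a1@(2,0) a2@(4,2) a3@(0,3) a4@(1,0) a5@(0,3) a6@(0,0) a7@(1,0) a8@(0,3) a9@(4,2) | pheromone: 2 0 0 10 / 4 0 0 0 / 2 0 0 0 / 0 0 0 0 / 0 0 6 0 / 0 0 0 0
t=2: a0@(0,3) a1@(1,0) a2@(4,2) a3@(0,3) a4@(0,3) a5@(0,3) a6@(0,3) a7@(0,3) a8@(0,3) a9@(4,2) | pheromone: 1 0 0 23 / 5 0 0 0 / 1 0 0 0 / 0 0 0 0 / 0 0 9 0 / 0 0 0 0

no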